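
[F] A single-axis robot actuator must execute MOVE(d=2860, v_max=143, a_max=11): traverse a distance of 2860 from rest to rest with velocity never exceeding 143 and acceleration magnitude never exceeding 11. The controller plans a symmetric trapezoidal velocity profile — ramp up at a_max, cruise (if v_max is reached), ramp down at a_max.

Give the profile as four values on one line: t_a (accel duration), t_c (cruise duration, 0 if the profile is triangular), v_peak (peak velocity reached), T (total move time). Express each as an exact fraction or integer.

t_a=13 t_c=7 v_peak=143 T=33

vₘ²/aₘ = 143²/11 = 1859
2860 ≥ 1859 ⇒ cruise phase
t_a = 143/11 = 13; v_peak = 143
d_cruise = 2860 − 1859 = 1001; t_c = 1001/143 = 7
T = 2·13 + 7 = 33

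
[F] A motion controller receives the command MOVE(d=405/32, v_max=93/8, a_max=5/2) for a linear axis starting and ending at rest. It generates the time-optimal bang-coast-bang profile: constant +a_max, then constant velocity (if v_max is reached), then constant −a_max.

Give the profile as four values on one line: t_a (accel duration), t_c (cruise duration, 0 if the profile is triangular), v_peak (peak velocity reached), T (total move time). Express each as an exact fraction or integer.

v_max²/a_max = (93/8)²/(5/2) = 8649/160
405/32 < 8649/160 → triangular
v_peak = √(405/32·5/2) = √(2025/64) = 45/8
t_a = (45/8)/(5/2) = 9/4; t_c = 0
T = 2·9/4 = 9/2

t_a=9/4 t_c=0 v_peak=45/8 T=9/2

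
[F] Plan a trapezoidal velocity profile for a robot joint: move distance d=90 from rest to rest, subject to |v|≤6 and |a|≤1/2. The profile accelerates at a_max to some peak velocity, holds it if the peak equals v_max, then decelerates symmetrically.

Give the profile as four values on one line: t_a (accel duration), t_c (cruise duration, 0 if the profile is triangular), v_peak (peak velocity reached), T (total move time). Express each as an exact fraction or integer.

t_a=12 t_c=3 v_peak=6 T=27

vₘ²/aₘ = 6²/(1/2) = 72
90 ≥ 72 → trapezoidal
t_a = 6/(1/2) = 12; v_peak = 6
d_cruise = 90 − 72 = 18; t_c = 18/6 = 3
T = 2·12 + 3 = 27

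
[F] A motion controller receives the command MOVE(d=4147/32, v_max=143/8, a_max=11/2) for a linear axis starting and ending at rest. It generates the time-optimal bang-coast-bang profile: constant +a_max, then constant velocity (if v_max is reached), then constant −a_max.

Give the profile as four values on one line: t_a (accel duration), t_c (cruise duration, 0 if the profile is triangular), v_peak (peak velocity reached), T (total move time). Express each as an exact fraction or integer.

vₘ²/aₘ = (143/8)²/(11/2) = 1859/32
4147/32 ≥ 1859/32 → trapezoidal
t_a = (143/8)/(11/2) = 13/4; v_peak = 143/8
d_cruise = 4147/32 − 1859/32 = 143/2; t_c = (143/2)/(143/8) = 4
T = 2·13/4 + 4 = 21/2

t_a=13/4 t_c=4 v_peak=143/8 T=21/2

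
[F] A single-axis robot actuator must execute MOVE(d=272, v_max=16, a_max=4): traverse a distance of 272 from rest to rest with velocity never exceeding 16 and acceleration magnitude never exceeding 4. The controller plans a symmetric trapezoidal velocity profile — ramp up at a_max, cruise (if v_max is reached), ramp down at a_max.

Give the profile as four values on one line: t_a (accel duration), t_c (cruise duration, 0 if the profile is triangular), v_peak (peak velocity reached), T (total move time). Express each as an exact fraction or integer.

t_a=4 t_c=13 v_peak=16 T=21

v_max²/a_max = 16²/4 = 64
272 ≥ 64 → trapezoidal
t_a = 16/4 = 4; v_peak = 16
d_cruise = 272 − 64 = 208; t_c = 208/16 = 13
T = 2·4 + 13 = 21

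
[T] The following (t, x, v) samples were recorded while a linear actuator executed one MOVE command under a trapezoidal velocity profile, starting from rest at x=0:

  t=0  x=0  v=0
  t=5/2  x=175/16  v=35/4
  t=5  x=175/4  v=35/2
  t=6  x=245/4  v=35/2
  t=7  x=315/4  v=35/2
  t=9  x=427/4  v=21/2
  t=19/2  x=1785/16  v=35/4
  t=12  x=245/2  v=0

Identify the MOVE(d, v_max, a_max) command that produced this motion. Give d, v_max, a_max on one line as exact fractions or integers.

final state: t=12, x=245/2, v=0 → d = 245/2
a_max = (35/4−0)/(5/2−0) = 7/2
max v = 35/2 over t∈[5,7] → v_max = 35/2
check: 35/2·(5+2) = 245/2 ✓

d=245/2 v_max=35/2 a_max=7/2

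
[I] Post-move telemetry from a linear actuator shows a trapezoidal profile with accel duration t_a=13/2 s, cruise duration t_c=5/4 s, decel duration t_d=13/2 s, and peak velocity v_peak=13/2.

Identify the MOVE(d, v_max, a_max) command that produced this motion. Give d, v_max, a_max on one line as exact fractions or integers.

d=403/8 v_max=13/2 a_max=1

a_max = (13/2)/(13/2) = 1
d_a = ½·13/2·13/2 = 169/8; d_c = 13/2·5/4 = 65/8
d = 2·169/8 + 65/8 = 403/8
t_c = 5/4 > 0 → v_max = v_peak = 13/2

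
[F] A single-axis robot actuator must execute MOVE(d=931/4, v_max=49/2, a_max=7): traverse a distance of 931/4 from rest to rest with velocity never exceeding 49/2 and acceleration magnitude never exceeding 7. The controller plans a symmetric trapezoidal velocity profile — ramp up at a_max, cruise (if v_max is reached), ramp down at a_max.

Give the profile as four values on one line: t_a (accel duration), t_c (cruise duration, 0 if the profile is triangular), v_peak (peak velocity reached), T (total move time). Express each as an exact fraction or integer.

t_a=7/2 t_c=6 v_peak=49/2 T=13

(v_max)²/a_max = (49/2)²/7 = 343/4
931/4 ≥ 343/4 so v_max reached
t_a = (49/2)/7 = 7/2; v_peak = 49/2
d_cruise = 931/4 − 343/4 = 147; t_c = 147/(49/2) = 6
T = 2·7/2 + 6 = 13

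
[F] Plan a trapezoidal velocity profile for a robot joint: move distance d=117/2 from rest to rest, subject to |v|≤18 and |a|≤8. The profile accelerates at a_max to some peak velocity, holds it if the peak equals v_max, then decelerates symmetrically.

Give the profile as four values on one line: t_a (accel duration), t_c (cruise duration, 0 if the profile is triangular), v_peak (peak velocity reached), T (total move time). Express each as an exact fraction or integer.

v_max²/a_max = 18²/8 = 81/2
117/2 ≥ 81/2 ⇒ cruise phase
t_a = 18/8 = 9/4; v_peak = 18
d_cruise = 117/2 − 81/2 = 18; t_c = 18/18 = 1
T = 2·9/4 + 1 = 11/2

t_a=9/4 t_c=1 v_peak=18 T=11/2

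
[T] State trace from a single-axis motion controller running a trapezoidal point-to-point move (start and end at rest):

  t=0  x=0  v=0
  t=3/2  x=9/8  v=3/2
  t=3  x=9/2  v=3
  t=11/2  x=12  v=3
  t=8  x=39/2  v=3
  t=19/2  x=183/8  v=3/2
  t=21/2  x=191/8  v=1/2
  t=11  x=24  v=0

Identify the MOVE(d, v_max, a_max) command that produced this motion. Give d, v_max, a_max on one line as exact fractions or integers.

final state: t=11, x=24, v=0 → d = 24
a_max = (3/2−0)/(3/2−0) = 1
max v = 3 over t∈[3,8] → v_max = 3
check: 3·(3+5) = 24 ✓

d=24 v_max=3 a_max=1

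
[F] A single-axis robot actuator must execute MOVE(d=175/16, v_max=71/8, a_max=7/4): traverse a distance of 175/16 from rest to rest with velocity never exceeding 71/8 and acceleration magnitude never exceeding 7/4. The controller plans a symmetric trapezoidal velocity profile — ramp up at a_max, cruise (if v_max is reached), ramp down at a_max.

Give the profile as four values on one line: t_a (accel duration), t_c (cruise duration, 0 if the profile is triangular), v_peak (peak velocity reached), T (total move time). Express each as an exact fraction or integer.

t_a=5/2 t_c=0 v_peak=35/8 T=5

v_max²/a_max = (71/8)²/(7/4) = 5041/112
175/16 < 5041/112 → triangular
v_peak = √(175/16·7/4) = √(1225/64) = 35/8
t_a = (35/8)/(7/4) = 5/2; t_c = 0
T = 2·5/2 = 5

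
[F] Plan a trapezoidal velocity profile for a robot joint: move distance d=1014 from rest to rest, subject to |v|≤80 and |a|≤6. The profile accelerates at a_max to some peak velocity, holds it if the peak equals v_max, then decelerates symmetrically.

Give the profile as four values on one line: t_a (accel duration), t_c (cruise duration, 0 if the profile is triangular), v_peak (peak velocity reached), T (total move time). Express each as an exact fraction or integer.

t_a=13 t_c=0 v_peak=78 T=26

(v_max)²/a_max = 80²/6 = 3200/3
1014 < 3200/3 so t_c = 0
v_peak = √(1014·6) = √6084 = 78
t_a = 78/6 = 13; t_c = 0
T = 2·13 = 26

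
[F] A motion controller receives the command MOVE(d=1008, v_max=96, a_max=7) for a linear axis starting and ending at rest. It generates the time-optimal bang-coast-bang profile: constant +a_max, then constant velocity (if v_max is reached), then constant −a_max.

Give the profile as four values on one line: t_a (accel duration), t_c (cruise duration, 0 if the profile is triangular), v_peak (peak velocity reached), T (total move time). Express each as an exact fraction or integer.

t_a=12 t_c=0 v_peak=84 T=24

v_max²/a_max = 96²/7 = 9216/7
1008 < 9216/7 ⇒ no cruise
v_peak = √(1008·7) = √7056 = 84
t_a = 84/7 = 12; t_c = 0
T = 2·12 = 24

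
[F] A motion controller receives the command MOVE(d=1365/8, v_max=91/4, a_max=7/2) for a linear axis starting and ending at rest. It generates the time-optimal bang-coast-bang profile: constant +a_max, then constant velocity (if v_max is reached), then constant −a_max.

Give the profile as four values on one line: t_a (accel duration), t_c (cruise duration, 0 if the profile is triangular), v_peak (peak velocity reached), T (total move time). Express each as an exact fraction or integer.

(v_max)²/a_max = (91/4)²/(7/2) = 1183/8
1365/8 ≥ 1183/8 ⇒ cruise phase
t_a = (91/4)/(7/2) = 13/2; v_peak = 91/4
d_cruise = 1365/8 − 1183/8 = 91/4; t_c = (91/4)/(91/4) = 1
T = 2·13/2 + 1 = 14

t_a=13/2 t_c=1 v_peak=91/4 T=14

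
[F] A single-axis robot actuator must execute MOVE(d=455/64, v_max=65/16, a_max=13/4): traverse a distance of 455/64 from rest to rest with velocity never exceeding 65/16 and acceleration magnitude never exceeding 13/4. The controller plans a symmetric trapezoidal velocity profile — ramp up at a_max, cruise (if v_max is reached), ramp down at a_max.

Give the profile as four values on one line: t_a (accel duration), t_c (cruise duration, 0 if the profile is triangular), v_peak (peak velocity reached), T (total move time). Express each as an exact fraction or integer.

t_a=5/4 t_c=1/2 v_peak=65/16 T=3

(v_max)²/a_max = (65/16)²/(13/4) = 325/64
455/64 ≥ 325/64 so v_max reached
t_a = (65/16)/(13/4) = 5/4; v_peak = 65/16
d_cruise = 455/64 − 325/64 = 65/32; t_c = (65/32)/(65/16) = 1/2
T = 2·5/4 + 1/2 = 3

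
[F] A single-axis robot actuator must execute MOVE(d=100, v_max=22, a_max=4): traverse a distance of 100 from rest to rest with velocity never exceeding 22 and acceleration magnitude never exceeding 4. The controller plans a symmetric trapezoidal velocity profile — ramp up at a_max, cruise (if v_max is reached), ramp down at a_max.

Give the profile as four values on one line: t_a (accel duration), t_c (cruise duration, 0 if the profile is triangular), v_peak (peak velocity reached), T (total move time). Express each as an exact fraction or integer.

vₘ²/aₘ = 22²/4 = 121
100 < 121 ⇒ no cruise
v_peak = √(100·4) = √400 = 20
t_a = 20/4 = 5; t_c = 0
T = 2·5 = 10

t_a=5 t_c=0 v_peak=20 T=10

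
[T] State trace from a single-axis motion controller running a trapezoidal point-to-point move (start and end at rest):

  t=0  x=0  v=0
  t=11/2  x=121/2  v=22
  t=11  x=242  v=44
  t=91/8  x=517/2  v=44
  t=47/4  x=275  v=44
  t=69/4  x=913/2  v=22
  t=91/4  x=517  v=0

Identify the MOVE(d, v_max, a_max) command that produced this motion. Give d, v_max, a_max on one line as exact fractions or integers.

final state: t=91/4, x=517, v=0 → d = 517
a_max = (22−0)/(11/2−0) = 4
max v = 44 over t∈[11,47/4] → v_max = 44
check: 44·(11+3/4) = 517 ✓

d=517 v_max=44 a_max=4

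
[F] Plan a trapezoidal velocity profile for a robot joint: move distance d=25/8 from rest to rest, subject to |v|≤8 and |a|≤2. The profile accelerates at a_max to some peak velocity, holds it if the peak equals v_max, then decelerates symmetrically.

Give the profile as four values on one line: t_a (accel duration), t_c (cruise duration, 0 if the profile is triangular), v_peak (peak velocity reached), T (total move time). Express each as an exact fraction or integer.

v_max²/a_max = 8²/2 = 32
25/8 < 32 so t_c = 0
v_peak = √(25/8·2) = √(25/4) = 5/2
t_a = (5/2)/2 = 5/4; t_c = 0
T = 2·5/4 = 5/2

t_a=5/4 t_c=0 v_peak=5/2 T=5/2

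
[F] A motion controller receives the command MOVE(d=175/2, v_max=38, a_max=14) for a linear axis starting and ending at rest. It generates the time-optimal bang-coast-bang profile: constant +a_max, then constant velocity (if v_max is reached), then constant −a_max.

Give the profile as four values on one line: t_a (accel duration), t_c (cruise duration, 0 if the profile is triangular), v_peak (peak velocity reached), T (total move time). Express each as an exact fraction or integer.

vₘ²/aₘ = 38²/14 = 722/7
175/2 < 722/7 ⇒ no cruise
v_peak = √(175/2·14) = √1225 = 35
t_a = 35/14 = 5/2; t_c = 0
T = 2·5/2 = 5

t_a=5/2 t_c=0 v_peak=35 T=5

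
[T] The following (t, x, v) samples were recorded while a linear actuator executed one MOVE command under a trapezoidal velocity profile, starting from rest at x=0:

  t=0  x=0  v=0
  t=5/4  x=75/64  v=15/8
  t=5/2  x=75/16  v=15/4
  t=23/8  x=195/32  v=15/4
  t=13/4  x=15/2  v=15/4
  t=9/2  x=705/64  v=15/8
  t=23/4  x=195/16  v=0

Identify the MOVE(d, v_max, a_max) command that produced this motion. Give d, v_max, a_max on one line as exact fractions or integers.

d=195/16 v_max=15/4 a_max=3/2

final state: t=23/4, x=195/16, v=0 → d = 195/16
a_max = (15/8−0)/(5/4−0) = 3/2
max v = 15/4 over t∈[5/2,13/4] → v_max = 15/4
check: 15/4·(5/2+3/4) = 195/16 ✓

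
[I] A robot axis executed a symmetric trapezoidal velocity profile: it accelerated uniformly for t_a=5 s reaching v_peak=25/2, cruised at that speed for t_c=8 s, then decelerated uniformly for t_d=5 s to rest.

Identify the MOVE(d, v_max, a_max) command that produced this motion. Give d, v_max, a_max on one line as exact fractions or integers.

a_max = (25/2)/5 = 5/2
d_a = ½·25/2·5 = 125/4; d_c = 25/2·8 = 100
d = 2·125/4 + 100 = 325/2
t_c = 8 > 0 so v_max = 25/2

d=325/2 v_max=25/2 a_max=5/2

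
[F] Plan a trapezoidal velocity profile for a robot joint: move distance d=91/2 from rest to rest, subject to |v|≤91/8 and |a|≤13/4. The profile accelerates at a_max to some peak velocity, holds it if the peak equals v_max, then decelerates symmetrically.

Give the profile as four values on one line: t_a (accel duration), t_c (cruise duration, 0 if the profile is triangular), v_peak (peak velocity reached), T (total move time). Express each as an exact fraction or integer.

t_a=7/2 t_c=1/2 v_peak=91/8 T=15/2

v_max²/a_max = (91/8)²/(13/4) = 637/16
91/2 ≥ 637/16 so v_max reached
t_a = (91/8)/(13/4) = 7/2; v_peak = 91/8
d_cruise = 91/2 − 637/16 = 91/16; t_c = (91/16)/(91/8) = 1/2
T = 2·7/2 + 1/2 = 15/2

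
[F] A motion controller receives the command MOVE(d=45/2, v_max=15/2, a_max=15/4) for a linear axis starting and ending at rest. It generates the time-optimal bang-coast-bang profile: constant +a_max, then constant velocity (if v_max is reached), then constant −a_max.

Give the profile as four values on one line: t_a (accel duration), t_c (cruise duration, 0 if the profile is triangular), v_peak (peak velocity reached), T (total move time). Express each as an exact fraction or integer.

v_max²/a_max = (15/2)²/(15/4) = 15
45/2 ≥ 15 ⇒ cruise phase
t_a = (15/2)/(15/4) = 2; v_peak = 15/2
d_cruise = 45/2 − 15 = 15/2; t_c = (15/2)/(15/2) = 1
T = 2·2 + 1 = 5

t_a=2 t_c=1 v_peak=15/2 T=5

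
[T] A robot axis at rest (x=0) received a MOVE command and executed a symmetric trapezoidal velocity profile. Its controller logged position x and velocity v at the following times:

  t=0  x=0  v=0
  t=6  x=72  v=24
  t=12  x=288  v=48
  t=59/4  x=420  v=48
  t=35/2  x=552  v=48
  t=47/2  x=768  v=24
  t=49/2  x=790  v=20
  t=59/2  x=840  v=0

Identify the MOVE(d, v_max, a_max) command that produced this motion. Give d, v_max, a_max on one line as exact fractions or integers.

final state: t=59/2, x=840, v=0 → d = 840
a_max = (24−0)/(6−0) = 4
max v = 48 over t∈[12,35/2] → v_max = 48
check: 48·(12+11/2) = 840 ✓

d=840 v_max=48 a_max=4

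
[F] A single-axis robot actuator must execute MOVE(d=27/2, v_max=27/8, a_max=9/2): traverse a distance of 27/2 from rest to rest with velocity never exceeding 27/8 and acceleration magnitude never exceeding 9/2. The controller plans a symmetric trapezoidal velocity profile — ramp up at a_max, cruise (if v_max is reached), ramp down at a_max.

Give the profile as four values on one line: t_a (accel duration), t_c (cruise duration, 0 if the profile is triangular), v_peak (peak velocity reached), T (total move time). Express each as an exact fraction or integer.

t_a=3/4 t_c=13/4 v_peak=27/8 T=19/4

v_max²/a_max = (27/8)²/(9/2) = 81/32
27/2 ≥ 81/32 so v_max reached
t_a = (27/8)/(9/2) = 3/4; v_peak = 27/8
d_cruise = 27/2 − 81/32 = 351/32; t_c = (351/32)/(27/8) = 13/4
T = 2·3/4 + 13/4 = 19/4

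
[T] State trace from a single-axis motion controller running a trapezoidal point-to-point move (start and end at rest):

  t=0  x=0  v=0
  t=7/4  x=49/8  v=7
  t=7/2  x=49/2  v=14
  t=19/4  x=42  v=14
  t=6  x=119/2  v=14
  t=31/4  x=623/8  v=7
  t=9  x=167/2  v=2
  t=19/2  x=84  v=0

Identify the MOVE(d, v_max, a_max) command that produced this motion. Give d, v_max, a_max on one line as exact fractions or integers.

final state: t=19/2, x=84, v=0 → d = 84
a_max = (7−0)/(7/4−0) = 4
max v = 14 over t∈[7/2,6] → v_max = 14
check: 14·(7/2+5/2) = 84 ✓

d=84 v_max=14 a_max=4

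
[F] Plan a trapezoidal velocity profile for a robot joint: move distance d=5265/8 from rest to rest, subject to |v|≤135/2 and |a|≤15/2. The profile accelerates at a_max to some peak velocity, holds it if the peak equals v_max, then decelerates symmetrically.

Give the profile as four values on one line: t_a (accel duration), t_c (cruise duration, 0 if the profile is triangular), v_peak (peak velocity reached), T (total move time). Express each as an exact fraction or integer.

vₘ²/aₘ = (135/2)²/(15/2) = 1215/2
5265/8 ≥ 1215/2 → trapezoidal
t_a = (135/2)/(15/2) = 9; v_peak = 135/2
d_cruise = 5265/8 − 1215/2 = 405/8; t_c = (405/8)/(135/2) = 3/4
T = 2·9 + 3/4 = 75/4

t_a=9 t_c=3/4 v_peak=135/2 T=75/4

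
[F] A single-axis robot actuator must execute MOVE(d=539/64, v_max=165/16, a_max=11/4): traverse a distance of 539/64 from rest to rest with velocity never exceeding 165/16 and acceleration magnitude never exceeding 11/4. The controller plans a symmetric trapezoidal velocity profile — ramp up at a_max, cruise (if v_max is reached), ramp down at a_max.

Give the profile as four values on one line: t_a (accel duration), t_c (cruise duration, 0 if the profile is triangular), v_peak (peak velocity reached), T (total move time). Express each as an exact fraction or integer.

v_max²/a_max = (165/16)²/(11/4) = 2475/64
539/64 < 2475/64 ⇒ no cruise
v_peak = √(539/64·11/4) = √(5929/256) = 77/16
t_a = (77/16)/(11/4) = 7/4; t_c = 0
T = 2·7/4 = 7/2

t_a=7/4 t_c=0 v_peak=77/16 T=7/2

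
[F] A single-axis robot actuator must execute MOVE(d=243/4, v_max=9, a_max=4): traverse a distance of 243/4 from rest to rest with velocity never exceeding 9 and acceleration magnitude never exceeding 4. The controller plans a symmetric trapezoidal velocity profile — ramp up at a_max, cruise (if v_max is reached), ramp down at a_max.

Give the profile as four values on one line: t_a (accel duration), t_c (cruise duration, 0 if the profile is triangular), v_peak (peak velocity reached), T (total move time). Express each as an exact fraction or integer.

t_a=9/4 t_c=9/2 v_peak=9 T=9

vₘ²/aₘ = 9²/4 = 81/4
243/4 ≥ 81/4 ⇒ cruise phase
t_a = 9/4; v_peak = 9
d_cruise = 243/4 − 81/4 = 81/2; t_c = (81/2)/9 = 9/2
T = 2·9/4 + 9/2 = 9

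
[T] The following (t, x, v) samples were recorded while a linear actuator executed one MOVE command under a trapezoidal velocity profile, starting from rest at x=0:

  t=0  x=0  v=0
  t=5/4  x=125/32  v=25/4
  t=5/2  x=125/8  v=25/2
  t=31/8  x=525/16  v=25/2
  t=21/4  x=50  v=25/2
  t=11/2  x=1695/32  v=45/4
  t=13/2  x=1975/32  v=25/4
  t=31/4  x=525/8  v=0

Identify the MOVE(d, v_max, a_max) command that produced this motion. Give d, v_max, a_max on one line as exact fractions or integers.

d=525/8 v_max=25/2 a_max=5

final state: t=31/4, x=525/8, v=0 → d = 525/8
a_max = (25/4−0)/(5/4−0) = 5
max v = 25/2 over t∈[5/2,21/4] → v_max = 25/2
check: 25/2·(5/2+11/4) = 525/8 ✓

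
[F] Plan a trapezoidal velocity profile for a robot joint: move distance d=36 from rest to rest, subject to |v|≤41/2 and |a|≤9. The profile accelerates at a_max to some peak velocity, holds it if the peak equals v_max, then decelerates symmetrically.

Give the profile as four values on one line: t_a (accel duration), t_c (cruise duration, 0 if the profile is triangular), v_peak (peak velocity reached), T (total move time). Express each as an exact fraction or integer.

t_a=2 t_c=0 v_peak=18 T=4

v_max²/a_max = (41/2)²/9 = 1681/36
36 < 1681/36 → triangular
v_peak = √(36·9) = √324 = 18
t_a = 18/9 = 2; t_c = 0
T = 2·2 = 4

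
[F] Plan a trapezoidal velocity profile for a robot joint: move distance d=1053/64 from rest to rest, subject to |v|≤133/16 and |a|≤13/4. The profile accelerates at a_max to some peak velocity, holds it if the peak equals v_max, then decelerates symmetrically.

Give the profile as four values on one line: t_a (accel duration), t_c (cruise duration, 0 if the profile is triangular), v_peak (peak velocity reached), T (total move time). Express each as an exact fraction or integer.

v_max²/a_max = (133/16)²/(13/4) = 17689/832
1053/64 < 17689/832 so t_c = 0
v_peak = √(1053/64·13/4) = √(13689/256) = 117/16
t_a = (117/16)/(13/4) = 9/4; t_c = 0
T = 2·9/4 = 9/2

t_a=9/4 t_c=0 v_peak=117/16 T=9/2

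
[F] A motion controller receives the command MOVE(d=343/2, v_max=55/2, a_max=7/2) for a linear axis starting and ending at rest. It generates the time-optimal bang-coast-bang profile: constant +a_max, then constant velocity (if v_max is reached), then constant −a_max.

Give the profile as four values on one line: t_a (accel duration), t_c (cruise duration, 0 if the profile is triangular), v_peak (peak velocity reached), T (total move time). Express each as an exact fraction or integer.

v_max²/a_max = (55/2)²/(7/2) = 3025/14
343/2 < 3025/14 → triangular
v_peak = √(343/2·7/2) = √(2401/4) = 49/2
t_a = (49/2)/(7/2) = 7; t_c = 0
T = 2·7 = 14

t_a=7 t_c=0 v_peak=49/2 T=14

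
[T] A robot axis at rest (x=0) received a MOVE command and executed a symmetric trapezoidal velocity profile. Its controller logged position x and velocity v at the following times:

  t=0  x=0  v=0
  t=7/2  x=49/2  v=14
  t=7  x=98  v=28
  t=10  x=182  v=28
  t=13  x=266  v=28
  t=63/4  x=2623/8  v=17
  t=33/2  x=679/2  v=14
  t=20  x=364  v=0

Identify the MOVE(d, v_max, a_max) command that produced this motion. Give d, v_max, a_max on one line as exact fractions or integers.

d=364 v_max=28 a_max=4

final state: t=20, x=364, v=0 → d = 364
a_max = (14−0)/(7/2−0) = 4
max v = 28 over t∈[7,13] → v_max = 28
check: 28·(7+6) = 364 ✓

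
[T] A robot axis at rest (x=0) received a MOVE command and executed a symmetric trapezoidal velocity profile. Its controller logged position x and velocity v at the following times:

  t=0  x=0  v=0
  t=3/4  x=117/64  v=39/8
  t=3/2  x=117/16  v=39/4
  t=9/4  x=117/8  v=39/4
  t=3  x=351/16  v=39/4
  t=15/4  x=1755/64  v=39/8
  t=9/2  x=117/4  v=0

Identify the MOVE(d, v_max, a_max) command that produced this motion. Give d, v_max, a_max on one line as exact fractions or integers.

d=117/4 v_max=39/4 a_max=13/2

final state: t=9/2, x=117/4, v=0 → d = 117/4
a_max = (39/8−0)/(3/4−0) = 13/2
max v = 39/4 over t∈[3/2,3] → v_max = 39/4
check: 39/4·(3/2+3/2) = 117/4 ✓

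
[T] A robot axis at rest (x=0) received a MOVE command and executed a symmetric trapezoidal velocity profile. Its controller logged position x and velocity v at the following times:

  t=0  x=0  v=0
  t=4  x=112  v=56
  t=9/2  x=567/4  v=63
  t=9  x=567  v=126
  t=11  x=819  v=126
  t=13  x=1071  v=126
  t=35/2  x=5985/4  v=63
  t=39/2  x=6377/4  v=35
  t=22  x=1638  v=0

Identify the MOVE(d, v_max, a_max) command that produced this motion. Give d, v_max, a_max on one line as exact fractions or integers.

final state: t=22, x=1638, v=0 → d = 1638
a_max = (56−0)/(4−0) = 14
max v = 126 over t∈[9,13] → v_max = 126
check: 126·(9+4) = 1638 ✓

d=1638 v_max=126 a_max=14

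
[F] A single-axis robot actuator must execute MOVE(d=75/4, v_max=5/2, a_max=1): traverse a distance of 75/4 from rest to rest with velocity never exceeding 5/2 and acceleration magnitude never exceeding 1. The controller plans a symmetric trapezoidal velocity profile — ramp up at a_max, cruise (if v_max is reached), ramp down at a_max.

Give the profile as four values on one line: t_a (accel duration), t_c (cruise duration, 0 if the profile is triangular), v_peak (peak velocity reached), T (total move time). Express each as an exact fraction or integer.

v_max²/a_max = (5/2)²/1 = 25/4
75/4 ≥ 25/4 so v_max reached
t_a = (5/2)/1 = 5/2; v_peak = 5/2
d_cruise = 75/4 − 25/4 = 25/2; t_c = (25/2)/(5/2) = 5
T = 2·5/2 + 5 = 10

t_a=5/2 t_c=5 v_peak=5/2 T=10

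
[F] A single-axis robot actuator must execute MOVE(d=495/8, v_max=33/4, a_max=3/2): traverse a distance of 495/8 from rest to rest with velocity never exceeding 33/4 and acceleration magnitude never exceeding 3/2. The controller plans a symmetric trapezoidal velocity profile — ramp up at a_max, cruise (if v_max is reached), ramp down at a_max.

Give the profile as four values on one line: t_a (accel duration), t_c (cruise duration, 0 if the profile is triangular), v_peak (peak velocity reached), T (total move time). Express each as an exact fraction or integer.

vₘ²/aₘ = (33/4)²/(3/2) = 363/8
495/8 ≥ 363/8 so v_max reached
t_a = (33/4)/(3/2) = 11/2; v_peak = 33/4
d_cruise = 495/8 − 363/8 = 33/2; t_c = (33/2)/(33/4) = 2
T = 2·11/2 + 2 = 13

t_a=11/2 t_c=2 v_peak=33/4 T=13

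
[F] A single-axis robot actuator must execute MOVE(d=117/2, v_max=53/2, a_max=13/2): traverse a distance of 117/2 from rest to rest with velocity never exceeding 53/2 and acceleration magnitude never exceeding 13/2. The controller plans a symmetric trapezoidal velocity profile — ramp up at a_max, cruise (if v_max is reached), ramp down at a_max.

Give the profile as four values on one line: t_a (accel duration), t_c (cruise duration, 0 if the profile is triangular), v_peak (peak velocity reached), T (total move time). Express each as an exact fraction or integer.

t_a=3 t_c=0 v_peak=39/2 T=6

vₘ²/aₘ = (53/2)²/(13/2) = 2809/26
117/2 < 2809/26 so t_c = 0
v_peak = √(117/2·13/2) = √(1521/4) = 39/2
t_a = (39/2)/(13/2) = 3; t_c = 0
T = 2·3 = 6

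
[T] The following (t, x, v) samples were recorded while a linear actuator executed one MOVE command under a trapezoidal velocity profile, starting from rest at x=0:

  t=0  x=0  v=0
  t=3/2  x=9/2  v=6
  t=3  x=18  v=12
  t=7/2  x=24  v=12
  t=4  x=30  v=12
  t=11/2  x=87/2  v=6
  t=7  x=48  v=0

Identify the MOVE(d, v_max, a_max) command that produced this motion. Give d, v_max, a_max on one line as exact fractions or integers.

final state: t=7, x=48, v=0 → d = 48
a_max = (6−0)/(3/2−0) = 4
max v = 12 over t∈[3,4] → v_max = 12
check: 12·(3+1) = 48 ✓

d=48 v_max=12 a_max=4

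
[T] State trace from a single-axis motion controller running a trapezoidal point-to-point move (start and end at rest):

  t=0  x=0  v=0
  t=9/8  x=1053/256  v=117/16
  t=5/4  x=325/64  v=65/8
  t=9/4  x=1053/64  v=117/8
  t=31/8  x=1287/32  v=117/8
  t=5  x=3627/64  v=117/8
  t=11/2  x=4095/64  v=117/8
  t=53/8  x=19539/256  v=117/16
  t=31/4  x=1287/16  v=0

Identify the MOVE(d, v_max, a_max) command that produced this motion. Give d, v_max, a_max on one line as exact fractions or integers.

d=1287/16 v_max=117/8 a_max=13/2

final state: t=31/4, x=1287/16, v=0 → d = 1287/16
a_max = (117/16−0)/(9/8−0) = 13/2
max v = 117/8 over t∈[9/4,11/2] → v_max = 117/8
check: 117/8·(9/4+13/4) = 1287/16 ✓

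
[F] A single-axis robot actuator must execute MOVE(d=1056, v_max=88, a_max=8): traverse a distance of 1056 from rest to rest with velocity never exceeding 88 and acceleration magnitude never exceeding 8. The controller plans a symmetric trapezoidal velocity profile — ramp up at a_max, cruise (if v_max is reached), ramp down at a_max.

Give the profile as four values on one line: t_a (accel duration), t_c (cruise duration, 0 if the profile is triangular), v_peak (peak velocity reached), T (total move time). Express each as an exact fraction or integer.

(v_max)²/a_max = 88²/8 = 968
1056 ≥ 968 → trapezoidal
t_a = 88/8 = 11; v_peak = 88
d_cruise = 1056 − 968 = 88; t_c = 88/88 = 1
T = 2·11 + 1 = 23

t_a=11 t_c=1 v_peak=88 T=23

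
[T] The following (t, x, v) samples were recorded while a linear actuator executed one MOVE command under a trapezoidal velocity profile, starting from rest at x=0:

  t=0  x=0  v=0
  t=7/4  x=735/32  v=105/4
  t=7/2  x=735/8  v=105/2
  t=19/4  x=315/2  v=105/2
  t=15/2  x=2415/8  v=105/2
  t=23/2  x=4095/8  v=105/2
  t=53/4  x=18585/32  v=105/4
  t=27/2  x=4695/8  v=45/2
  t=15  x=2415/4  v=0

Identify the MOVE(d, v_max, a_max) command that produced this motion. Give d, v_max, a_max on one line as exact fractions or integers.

d=2415/4 v_max=105/2 a_max=15

final state: t=15, x=2415/4, v=0 → d = 2415/4
a_max = (105/4−0)/(7/4−0) = 15
max v = 105/2 over t∈[7/2,23/2] → v_max = 105/2
check: 105/2·(7/2+8) = 2415/4 ✓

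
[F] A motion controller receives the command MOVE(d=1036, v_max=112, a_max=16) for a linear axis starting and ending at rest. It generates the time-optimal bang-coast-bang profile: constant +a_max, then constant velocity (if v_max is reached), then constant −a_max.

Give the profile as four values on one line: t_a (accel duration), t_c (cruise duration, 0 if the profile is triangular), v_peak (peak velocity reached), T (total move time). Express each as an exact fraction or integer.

t_a=7 t_c=9/4 v_peak=112 T=65/4

(v_max)²/a_max = 112²/16 = 784
1036 ≥ 784 so v_max reached
t_a = 112/16 = 7; v_peak = 112
d_cruise = 1036 − 784 = 252; t_c = 252/112 = 9/4
T = 2·7 + 9/4 = 65/4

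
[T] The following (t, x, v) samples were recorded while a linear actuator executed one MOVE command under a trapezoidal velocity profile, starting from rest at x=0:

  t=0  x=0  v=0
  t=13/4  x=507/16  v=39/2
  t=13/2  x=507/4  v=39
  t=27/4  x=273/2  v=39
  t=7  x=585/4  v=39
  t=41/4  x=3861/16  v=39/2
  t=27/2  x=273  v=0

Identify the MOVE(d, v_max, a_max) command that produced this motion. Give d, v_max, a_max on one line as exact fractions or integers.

d=273 v_max=39 a_max=6

final state: t=27/2, x=273, v=0 → d = 273
a_max = (39/2−0)/(13/4−0) = 6
max v = 39 over t∈[13/2,7] → v_max = 39
check: 39·(13/2+1/2) = 273 ✓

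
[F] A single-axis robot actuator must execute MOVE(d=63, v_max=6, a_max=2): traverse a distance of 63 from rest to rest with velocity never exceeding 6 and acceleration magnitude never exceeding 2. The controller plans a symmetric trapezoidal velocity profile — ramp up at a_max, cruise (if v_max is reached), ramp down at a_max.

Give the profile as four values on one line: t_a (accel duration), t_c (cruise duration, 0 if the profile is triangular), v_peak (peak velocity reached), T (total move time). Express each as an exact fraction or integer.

t_a=3 t_c=15/2 v_peak=6 T=27/2

vₘ²/aₘ = 6²/2 = 18
63 ≥ 18 so v_max reached
t_a = 6/2 = 3; v_peak = 6
d_cruise = 63 − 18 = 45; t_c = 45/6 = 15/2
T = 2·3 + 15/2 = 27/2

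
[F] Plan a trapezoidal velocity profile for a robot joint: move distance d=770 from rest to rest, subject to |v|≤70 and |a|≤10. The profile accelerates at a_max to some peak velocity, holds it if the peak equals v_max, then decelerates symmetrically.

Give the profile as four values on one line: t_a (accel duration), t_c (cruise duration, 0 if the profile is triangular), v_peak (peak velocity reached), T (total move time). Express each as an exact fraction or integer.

t_a=7 t_c=4 v_peak=70 T=18

v_max²/a_max = 70²/10 = 490
770 ≥ 490 → trapezoidal
t_a = 70/10 = 7; v_peak = 70
d_cruise = 770 − 490 = 280; t_c = 280/70 = 4
T = 2·7 + 4 = 18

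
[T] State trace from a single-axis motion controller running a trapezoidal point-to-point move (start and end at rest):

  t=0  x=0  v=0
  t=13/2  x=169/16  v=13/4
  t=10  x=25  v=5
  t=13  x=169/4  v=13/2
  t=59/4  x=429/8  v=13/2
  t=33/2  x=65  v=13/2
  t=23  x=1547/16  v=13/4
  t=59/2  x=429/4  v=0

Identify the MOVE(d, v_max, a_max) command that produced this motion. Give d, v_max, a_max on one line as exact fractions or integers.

d=429/4 v_max=13/2 a_max=1/2

final state: t=59/2, x=429/4, v=0 → d = 429/4
a_max = (13/4−0)/(13/2−0) = 1/2
max v = 13/2 over t∈[13,33/2] → v_max = 13/2
check: 13/2·(13+7/2) = 429/4 ✓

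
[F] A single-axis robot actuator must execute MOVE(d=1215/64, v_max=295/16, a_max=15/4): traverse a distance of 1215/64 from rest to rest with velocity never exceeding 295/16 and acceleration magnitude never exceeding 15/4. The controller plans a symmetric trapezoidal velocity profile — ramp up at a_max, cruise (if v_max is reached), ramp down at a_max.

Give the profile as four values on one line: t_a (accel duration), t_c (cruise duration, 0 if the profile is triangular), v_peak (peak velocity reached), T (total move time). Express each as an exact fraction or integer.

v_max²/a_max = (295/16)²/(15/4) = 17405/192
1215/64 < 17405/192 → triangular
v_peak = √(1215/64·15/4) = √(18225/256) = 135/16
t_a = (135/16)/(15/4) = 9/4; t_c = 0
T = 2·9/4 = 9/2

t_a=9/4 t_c=0 v_peak=135/16 T=9/2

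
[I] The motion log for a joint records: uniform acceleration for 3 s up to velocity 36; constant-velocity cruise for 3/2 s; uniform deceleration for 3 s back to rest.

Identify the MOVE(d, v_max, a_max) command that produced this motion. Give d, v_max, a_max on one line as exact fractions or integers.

a_max = 36/3 = 12
d_a = ½·36·3 = 54; d_c = 36·3/2 = 54
d = 2·54 + 54 = 162
t_c = 3/2 > 0 so v_max = 36

d=162 v_max=36 a_max=12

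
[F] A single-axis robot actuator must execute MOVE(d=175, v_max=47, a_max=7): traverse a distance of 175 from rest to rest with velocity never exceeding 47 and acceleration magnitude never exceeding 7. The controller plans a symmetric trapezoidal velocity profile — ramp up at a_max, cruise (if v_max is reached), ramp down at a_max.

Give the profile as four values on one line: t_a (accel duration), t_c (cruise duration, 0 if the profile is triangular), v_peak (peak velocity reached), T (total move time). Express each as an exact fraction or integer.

t_a=5 t_c=0 v_peak=35 T=10

vₘ²/aₘ = 47²/7 = 2209/7
175 < 2209/7 → triangular
v_peak = √(175·7) = √1225 = 35
t_a = 35/7 = 5; t_c = 0
T = 2·5 = 10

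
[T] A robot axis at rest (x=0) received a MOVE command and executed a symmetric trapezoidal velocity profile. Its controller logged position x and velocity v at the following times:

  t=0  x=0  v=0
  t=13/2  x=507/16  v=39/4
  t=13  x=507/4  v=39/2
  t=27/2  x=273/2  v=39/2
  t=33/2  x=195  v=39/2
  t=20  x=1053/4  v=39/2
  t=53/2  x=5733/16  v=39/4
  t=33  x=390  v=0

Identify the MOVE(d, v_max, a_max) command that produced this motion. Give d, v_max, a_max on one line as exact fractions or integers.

final state: t=33, x=390, v=0 → d = 390
a_max = (39/4−0)/(13/2−0) = 3/2
max v = 39/2 over t∈[13,20] → v_max = 39/2
check: 39/2·(13+7) = 390 ✓

d=390 v_max=39/2 a_max=3/2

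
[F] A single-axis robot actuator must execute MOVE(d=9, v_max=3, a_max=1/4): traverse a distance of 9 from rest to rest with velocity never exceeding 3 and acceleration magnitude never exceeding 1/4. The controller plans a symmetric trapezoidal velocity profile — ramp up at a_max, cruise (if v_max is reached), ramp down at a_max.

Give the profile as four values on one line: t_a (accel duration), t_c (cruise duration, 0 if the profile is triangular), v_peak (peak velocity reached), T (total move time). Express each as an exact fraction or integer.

t_a=6 t_c=0 v_peak=3/2 T=12

(v_max)²/a_max = 3²/(1/4) = 36
9 < 36 so t_c = 0
v_peak = √(9·1/4) = √(9/4) = 3/2
t_a = (3/2)/(1/4) = 6; t_c = 0
T = 2·6 = 12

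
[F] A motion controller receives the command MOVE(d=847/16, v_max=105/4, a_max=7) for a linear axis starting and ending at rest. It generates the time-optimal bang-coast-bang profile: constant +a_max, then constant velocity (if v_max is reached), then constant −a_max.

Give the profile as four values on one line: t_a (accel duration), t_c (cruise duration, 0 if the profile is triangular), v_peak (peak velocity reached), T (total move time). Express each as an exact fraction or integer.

v_max²/a_max = (105/4)²/7 = 1575/16
847/16 < 1575/16 so t_c = 0
v_peak = √(847/16·7) = √(5929/16) = 77/4
t_a = (77/4)/7 = 11/4; t_c = 0
T = 2·11/4 = 11/2

t_a=11/4 t_c=0 v_peak=77/4 T=11/2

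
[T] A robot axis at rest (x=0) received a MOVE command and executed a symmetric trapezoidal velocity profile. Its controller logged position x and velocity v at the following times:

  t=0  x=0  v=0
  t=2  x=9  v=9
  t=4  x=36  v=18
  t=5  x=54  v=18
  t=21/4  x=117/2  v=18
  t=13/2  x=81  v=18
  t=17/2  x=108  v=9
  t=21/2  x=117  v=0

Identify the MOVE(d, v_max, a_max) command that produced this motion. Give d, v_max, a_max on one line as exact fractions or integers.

d=117 v_max=18 a_max=9/2

final state: t=21/2, x=117, v=0 → d = 117
a_max = (9−0)/(2−0) = 9/2
max v = 18 over t∈[4,13/2] → v_max = 18
check: 18·(4+5/2) = 117 ✓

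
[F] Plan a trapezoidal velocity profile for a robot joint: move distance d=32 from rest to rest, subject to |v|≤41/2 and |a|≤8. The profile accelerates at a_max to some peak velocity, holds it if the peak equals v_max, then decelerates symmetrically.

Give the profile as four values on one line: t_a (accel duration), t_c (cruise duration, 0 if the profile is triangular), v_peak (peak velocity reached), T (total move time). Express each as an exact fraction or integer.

t_a=2 t_c=0 v_peak=16 T=4

(v_max)²/a_max = (41/2)²/8 = 1681/32
32 < 1681/32 ⇒ no cruise
v_peak = √(32·8) = √256 = 16
t_a = 16/8 = 2; t_c = 0
T = 2·2 = 4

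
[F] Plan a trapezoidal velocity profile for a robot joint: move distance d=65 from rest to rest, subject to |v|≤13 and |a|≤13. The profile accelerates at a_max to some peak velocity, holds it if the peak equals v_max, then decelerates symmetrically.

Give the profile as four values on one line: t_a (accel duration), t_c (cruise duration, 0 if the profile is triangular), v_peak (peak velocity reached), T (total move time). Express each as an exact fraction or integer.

t_a=1 t_c=4 v_peak=13 T=6

vₘ²/aₘ = 13²/13 = 13
65 ≥ 13 so v_max reached
t_a = 13/13 = 1; v_peak = 13
d_cruise = 65 − 13 = 52; t_c = 52/13 = 4
T = 2·1 + 4 = 6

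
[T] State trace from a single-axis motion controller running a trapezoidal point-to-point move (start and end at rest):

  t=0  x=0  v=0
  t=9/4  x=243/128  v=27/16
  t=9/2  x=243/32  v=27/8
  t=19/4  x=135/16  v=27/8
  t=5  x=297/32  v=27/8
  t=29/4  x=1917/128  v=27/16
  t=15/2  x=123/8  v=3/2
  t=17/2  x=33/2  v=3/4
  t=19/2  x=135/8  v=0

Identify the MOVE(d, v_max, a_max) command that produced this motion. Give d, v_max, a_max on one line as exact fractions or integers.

d=135/8 v_max=27/8 a_max=3/4

final state: t=19/2, x=135/8, v=0 → d = 135/8
a_max = (27/16−0)/(9/4−0) = 3/4
max v = 27/8 over t∈[9/2,5] → v_max = 27/8
check: 27/8·(9/2+1/2) = 135/8 ✓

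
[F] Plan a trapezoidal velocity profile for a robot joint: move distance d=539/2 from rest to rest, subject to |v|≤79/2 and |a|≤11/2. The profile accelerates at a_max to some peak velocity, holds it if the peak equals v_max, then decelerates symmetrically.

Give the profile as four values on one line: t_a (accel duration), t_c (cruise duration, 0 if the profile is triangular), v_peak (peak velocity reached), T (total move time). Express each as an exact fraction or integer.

v_max²/a_max = (79/2)²/(11/2) = 6241/22
539/2 < 6241/22 ⇒ no cruise
v_peak = √(539/2·11/2) = √(5929/4) = 77/2
t_a = (77/2)/(11/2) = 7; t_c = 0
T = 2·7 = 14

t_a=7 t_c=0 v_peak=77/2 T=14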